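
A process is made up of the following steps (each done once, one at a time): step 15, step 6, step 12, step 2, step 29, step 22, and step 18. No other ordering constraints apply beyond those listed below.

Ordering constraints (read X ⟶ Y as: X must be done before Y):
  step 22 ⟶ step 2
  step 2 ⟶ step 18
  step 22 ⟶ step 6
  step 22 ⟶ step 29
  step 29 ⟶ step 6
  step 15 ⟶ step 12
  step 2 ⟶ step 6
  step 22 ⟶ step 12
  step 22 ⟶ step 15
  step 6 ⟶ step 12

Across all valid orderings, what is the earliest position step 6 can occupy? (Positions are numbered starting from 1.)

4

Working backwards through the constraints from step 6, its full set of required predecessors is step 2, step 29, step 22 — 3 of them.
With 3 mandatory predecessors, the earliest step 6 can sit is position 3+1 = 4, and placing just those 3 first achieves it.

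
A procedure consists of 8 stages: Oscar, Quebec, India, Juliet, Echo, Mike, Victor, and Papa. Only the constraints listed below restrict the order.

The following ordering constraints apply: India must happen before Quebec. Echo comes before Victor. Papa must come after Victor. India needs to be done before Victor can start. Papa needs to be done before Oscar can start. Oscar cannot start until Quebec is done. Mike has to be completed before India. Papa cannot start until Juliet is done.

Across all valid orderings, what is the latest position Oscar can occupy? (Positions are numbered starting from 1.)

8

Nothing depends on Oscar, so it can be the final stage, position 8.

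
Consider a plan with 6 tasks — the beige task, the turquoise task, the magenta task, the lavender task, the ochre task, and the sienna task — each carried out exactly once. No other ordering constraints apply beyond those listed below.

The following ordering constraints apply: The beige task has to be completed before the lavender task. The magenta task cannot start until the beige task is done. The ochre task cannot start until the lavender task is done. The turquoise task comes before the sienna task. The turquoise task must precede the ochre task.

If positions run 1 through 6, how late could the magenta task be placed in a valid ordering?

6

Nothing depends on the magenta task, so it can be the final task, position 6.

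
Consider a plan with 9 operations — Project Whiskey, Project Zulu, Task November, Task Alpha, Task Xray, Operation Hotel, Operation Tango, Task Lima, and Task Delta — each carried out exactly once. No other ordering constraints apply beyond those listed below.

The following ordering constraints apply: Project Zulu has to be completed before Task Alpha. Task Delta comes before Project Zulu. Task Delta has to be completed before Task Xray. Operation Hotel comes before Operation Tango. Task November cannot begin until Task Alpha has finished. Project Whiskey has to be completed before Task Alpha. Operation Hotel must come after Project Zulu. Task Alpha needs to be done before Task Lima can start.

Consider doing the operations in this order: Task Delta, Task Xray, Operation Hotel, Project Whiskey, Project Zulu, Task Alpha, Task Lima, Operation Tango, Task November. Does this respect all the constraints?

No

The sequence places Operation Hotel ahead of Project Zulu.
Since Project Zulu is required before Operation Hotel, the ordering is invalid.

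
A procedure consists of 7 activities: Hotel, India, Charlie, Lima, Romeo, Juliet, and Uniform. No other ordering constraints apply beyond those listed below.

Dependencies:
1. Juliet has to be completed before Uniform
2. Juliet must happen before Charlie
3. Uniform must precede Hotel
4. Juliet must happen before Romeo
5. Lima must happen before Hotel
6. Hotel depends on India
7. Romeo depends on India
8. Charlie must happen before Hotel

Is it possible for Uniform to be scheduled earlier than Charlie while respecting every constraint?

Yes

Nothing in the constraints forces Charlie before Uniform — there is no chain from Charlie to Uniform.
So a valid ordering placing Uniform earlier than Charlie exists.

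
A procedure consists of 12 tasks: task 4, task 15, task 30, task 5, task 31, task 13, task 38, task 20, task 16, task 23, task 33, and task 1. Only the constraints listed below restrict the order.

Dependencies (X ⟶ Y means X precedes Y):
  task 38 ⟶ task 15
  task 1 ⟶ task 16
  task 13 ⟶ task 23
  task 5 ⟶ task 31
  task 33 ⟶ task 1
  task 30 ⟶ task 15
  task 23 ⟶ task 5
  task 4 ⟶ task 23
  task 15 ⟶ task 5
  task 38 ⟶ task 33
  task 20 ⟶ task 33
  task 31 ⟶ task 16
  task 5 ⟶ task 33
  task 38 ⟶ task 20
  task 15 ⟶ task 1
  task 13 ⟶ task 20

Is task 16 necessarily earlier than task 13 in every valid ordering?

There is a chain task 13 → task 23 → task 5 → task 31 → task 16, which puts task 13 before task 16.
So task 16 never precedes task 13.

No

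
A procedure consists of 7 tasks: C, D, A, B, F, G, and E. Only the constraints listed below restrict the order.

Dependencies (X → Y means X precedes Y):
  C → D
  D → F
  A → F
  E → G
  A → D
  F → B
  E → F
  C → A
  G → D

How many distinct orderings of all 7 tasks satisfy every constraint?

6

2 tasks have no prerequisites (C, E), so any of them could come first.
Counting all ways to extend the partial order to a total order gives 6.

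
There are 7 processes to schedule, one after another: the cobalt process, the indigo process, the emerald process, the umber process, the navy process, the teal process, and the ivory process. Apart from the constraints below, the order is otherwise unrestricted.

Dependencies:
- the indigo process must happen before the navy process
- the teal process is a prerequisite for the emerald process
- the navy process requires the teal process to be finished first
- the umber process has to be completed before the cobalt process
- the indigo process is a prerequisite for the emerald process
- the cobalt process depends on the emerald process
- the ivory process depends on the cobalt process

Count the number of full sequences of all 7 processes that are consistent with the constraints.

The processes with no prerequisites are the indigo process, the umber process, the teal process; any of them can be placed first.
Counting all ways to extend the partial order to a total order gives 36.

36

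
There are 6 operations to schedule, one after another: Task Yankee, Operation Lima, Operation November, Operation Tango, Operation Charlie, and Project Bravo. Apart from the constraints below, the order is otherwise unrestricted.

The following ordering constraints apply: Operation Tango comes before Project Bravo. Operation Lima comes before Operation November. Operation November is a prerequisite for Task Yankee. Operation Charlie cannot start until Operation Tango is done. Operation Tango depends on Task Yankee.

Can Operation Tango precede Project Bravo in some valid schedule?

Every valid ordering already has Operation Tango before Project Bravo (the constraints require it), so in particular at least one does.

Yes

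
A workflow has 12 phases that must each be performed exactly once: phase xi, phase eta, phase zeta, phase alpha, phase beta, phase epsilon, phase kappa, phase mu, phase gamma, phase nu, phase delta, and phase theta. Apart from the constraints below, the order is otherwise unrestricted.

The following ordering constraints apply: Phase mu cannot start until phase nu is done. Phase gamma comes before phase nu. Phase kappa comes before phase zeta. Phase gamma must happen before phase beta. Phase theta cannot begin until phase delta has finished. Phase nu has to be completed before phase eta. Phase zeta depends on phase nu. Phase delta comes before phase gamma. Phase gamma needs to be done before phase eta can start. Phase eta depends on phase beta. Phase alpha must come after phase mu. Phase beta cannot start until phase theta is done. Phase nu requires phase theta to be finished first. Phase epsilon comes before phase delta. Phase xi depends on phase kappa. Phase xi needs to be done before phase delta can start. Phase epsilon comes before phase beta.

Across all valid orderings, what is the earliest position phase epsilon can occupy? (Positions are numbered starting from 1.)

1

Nothing is required before phase epsilon; it can be the very first phase.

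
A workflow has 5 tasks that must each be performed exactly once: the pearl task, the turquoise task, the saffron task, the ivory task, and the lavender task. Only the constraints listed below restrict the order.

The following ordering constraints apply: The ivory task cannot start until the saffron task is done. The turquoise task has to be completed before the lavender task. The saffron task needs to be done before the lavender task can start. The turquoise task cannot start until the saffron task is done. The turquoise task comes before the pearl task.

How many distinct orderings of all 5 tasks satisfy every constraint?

8

Only the saffron task has no prerequisites, so it must go first.
Enumerating by repeatedly choosing an available task (one whose prerequisites are all placed) gives 8 distinct complete orderings.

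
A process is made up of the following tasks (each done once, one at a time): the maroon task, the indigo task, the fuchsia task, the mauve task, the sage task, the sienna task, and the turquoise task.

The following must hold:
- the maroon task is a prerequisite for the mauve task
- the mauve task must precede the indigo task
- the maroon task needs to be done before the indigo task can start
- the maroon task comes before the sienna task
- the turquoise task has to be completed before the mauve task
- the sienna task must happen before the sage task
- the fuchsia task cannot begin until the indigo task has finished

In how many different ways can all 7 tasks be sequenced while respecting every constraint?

The tasks with no prerequisites are the maroon task, the turquoise task; any of them can be placed first.
Systematically extending each partial ordering one task at a time and counting, there are 25 complete orderings.

25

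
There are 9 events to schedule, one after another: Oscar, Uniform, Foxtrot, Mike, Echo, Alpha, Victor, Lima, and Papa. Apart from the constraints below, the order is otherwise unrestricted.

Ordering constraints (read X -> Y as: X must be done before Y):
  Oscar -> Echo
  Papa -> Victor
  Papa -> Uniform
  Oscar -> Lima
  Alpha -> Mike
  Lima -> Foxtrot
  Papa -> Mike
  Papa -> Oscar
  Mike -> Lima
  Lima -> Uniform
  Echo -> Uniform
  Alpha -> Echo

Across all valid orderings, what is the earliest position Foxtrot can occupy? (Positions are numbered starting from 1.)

6

Every event that must precede Foxtrot has to come before it. Tracing all chains that end at Foxtrot, those events are: Oscar, Mike, Alpha, Lima, Papa — 5 in total.
So at minimum 5 events come before Foxtrot, putting Foxtrot no earlier than position 6. That position is achievable by scheduling exactly those predecessors first.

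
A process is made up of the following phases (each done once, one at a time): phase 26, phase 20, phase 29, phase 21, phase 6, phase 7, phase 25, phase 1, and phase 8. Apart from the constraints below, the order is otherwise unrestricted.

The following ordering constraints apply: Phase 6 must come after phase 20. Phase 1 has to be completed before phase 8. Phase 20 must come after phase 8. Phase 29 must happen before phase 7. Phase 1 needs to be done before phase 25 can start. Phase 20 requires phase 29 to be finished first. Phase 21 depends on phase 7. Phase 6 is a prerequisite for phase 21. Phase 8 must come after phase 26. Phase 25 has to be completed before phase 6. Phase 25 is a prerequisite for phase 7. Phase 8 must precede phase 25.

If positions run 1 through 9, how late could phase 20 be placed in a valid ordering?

Every phase that must follow phase 20 has to come after it. Tracing all chains starting from phase 20, those phases are: phase 21, phase 6 — 2 in total.
With 2 mandatory successors out of 9 phases total, the latest slot for phase 20 is 9−2 = 7, and it's reachable by doing all non-successors before phase 20.

7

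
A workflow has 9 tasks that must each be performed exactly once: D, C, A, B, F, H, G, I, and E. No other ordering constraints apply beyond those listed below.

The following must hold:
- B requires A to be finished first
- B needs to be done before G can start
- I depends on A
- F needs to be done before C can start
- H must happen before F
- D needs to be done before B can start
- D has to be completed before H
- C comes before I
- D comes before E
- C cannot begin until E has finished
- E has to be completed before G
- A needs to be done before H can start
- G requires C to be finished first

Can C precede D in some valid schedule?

No

The constraints give a chain D → E → C, which forces D before C.
So no valid ordering can have C before D.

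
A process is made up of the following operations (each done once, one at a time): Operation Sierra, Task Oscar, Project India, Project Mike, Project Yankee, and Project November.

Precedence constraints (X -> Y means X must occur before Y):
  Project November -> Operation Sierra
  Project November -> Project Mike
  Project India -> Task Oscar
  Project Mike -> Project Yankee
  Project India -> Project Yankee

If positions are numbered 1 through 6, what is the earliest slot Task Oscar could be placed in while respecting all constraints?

The only operation forced before Task Oscar (directly or transitively) is Project India.
With 1 mandatory predecessor, the earliest Task Oscar can sit is position 1+1 = 2, and placing just that one first achieves it.

2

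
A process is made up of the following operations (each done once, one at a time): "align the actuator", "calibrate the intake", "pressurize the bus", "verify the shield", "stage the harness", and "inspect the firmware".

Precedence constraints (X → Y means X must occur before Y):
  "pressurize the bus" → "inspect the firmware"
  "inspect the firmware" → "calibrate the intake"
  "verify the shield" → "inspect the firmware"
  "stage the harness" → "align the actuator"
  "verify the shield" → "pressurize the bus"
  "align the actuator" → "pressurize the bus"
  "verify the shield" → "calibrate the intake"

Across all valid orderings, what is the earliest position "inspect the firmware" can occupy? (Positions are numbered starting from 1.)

5

Working backwards through the constraints from "inspect the firmware", its full set of required predecessors is "align the actuator", "pressurize the bus", "verify the shield", "stage the harness" — 4 of them.
So at minimum 4 operations come before "inspect the firmware", putting "inspect the firmware" no earlier than position 5. That position is achievable by scheduling exactly those predecessors first.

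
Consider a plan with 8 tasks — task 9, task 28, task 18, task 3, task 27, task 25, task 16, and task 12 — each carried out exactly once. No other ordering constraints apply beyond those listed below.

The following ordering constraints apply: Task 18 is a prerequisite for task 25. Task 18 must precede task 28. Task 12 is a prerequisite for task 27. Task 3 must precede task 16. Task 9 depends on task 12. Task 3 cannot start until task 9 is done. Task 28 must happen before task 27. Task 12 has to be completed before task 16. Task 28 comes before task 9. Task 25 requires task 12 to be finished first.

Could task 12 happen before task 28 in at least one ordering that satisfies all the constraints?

Yes

No chain of constraints runs from task 28 to task 12, so task 28 is not required to come first.
So a valid ordering placing task 12 earlier than task 28 exists.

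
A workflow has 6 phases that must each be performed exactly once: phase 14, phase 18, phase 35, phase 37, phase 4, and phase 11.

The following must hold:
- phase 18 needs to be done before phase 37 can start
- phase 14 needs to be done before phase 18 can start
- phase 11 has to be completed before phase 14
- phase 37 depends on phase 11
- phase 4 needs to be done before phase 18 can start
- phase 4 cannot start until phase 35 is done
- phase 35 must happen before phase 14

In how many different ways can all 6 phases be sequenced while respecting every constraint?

The phases with no prerequisites are phase 35, phase 11; any of them can be placed first.
Enumerating by repeatedly choosing an available phase (one whose prerequisites are all placed) gives 5 distinct complete orderings.

5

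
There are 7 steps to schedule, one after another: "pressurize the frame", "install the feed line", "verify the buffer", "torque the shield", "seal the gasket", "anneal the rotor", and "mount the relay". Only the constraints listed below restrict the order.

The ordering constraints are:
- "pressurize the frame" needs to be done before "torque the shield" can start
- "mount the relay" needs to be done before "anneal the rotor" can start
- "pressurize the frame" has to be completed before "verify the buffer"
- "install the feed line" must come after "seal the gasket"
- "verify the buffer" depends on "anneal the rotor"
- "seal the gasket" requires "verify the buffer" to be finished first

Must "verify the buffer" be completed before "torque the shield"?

Nothing in the constraints links "verify the buffer" and "torque the shield"; they are unordered relative to each other.
A valid ordering placing "torque the shield" before "verify the buffer" exists, so the answer is no.

No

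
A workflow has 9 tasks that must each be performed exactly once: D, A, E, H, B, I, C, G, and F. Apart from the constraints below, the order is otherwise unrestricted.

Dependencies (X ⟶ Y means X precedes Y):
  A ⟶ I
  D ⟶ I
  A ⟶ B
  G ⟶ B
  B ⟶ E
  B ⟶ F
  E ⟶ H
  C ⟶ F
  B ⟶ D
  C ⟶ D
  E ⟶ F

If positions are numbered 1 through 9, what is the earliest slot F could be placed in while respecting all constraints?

6

Working backwards through the constraints from F, its full set of required predecessors is A, E, B, C, G — 5 of them.
With 5 mandatory predecessors, the earliest F can sit is position 5+1 = 6, and placing just those 5 first achieves it.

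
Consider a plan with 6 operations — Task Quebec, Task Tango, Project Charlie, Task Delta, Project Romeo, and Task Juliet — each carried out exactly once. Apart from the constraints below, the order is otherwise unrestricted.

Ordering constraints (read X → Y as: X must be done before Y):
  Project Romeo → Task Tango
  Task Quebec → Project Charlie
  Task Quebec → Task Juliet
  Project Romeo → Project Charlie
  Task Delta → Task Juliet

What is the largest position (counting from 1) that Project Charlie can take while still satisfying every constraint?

6

No constraint forces any operation after Project Charlie, so it can be placed last, in position 6.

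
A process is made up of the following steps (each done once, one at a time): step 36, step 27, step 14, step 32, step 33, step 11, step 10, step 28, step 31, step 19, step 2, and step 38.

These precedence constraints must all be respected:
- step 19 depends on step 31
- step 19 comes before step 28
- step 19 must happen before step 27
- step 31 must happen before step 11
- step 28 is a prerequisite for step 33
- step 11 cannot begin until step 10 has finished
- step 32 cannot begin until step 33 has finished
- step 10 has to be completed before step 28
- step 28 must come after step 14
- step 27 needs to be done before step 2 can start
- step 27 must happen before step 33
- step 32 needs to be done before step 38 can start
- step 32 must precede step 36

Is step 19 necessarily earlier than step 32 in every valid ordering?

Following the dependencies: step 19 → step 27 → step 33 → step 32.
That forces step 19 before step 32 in every valid schedule.

Yes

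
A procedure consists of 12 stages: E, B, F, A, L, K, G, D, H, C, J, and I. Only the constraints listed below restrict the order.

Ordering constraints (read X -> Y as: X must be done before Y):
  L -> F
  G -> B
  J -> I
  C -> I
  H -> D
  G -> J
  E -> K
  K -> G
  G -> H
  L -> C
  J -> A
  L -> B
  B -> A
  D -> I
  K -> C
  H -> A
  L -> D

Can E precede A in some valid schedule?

Every valid ordering already has E before A (the constraints require it), so in particular at least one does.

Yes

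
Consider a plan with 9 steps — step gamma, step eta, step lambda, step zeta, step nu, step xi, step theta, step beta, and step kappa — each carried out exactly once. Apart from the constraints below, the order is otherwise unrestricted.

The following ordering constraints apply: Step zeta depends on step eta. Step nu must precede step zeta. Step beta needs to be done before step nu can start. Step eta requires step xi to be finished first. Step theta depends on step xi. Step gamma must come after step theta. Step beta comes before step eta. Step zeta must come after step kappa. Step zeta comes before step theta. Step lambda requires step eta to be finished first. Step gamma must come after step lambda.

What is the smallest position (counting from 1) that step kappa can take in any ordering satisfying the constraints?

Nothing is required before step kappa; it can be the very first step.

1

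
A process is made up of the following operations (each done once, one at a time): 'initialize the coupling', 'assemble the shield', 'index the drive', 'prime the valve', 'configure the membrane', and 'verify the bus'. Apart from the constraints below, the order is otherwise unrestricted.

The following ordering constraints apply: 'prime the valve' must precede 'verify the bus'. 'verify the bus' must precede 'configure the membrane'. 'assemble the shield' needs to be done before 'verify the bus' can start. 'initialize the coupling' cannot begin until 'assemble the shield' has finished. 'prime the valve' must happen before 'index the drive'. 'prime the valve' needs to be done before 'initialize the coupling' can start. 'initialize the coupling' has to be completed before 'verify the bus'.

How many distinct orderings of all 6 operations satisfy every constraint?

9

2 operations have no prerequisites ('assemble the shield', 'prime the valve'), so any of them could come first.
Systematically extending each partial ordering one operation at a time and counting, there are 9 complete orderings.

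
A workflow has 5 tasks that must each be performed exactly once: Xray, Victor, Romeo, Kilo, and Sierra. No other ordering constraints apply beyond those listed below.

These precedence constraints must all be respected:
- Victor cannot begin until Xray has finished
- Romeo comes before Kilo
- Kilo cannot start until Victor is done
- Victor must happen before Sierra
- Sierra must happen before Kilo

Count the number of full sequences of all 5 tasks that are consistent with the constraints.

The tasks with no prerequisites are Xray, Romeo; any of them can be placed first.
Enumerating by repeatedly choosing an available task (one whose prerequisites are all placed) gives 4 distinct complete orderings.

4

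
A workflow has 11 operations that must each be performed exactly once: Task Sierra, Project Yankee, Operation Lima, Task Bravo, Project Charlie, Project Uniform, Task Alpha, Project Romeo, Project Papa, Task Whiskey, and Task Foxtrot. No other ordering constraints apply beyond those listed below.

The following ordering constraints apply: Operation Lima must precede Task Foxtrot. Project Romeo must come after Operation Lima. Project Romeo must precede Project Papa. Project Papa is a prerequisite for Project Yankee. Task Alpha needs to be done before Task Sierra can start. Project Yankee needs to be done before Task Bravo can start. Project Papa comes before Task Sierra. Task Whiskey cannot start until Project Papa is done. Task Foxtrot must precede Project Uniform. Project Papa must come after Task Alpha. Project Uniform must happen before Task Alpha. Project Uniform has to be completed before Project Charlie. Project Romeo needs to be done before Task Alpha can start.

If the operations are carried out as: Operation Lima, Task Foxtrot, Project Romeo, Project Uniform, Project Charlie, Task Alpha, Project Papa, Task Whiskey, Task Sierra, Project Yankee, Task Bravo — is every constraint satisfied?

Yes

Going through the constraints one by one, each required predecessor appears earlier in the sequence than its dependent — e.g. Project Romeo (position 3) is before Project Papa (position 7), as required.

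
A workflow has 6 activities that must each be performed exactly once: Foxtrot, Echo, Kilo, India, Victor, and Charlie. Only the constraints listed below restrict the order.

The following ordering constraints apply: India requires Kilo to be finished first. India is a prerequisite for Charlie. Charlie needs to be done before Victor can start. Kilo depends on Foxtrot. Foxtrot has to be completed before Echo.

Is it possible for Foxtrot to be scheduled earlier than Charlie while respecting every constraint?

Foxtrot is actually forced before Charlie by the constraints, so certainly some valid ordering has Foxtrot first.

Yes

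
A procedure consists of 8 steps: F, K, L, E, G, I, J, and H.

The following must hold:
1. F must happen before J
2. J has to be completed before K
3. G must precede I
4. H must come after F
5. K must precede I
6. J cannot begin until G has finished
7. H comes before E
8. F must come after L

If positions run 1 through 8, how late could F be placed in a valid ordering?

3

Following every chain forward from F, the steps that must come later are K, E, I, J, H — 5 of them.
With 5 mandatory successors out of 8 steps total, the latest slot for F is 8−5 = 3, and it's reachable by doing all non-successors before F.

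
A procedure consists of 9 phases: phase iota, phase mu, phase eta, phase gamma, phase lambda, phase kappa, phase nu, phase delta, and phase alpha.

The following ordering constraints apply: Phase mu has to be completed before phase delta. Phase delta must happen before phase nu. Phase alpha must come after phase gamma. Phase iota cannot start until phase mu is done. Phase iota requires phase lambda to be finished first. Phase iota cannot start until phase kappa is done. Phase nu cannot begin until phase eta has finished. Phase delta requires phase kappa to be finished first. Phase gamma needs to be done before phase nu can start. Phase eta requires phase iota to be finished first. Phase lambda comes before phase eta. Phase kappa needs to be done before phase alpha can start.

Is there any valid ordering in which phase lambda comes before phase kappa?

The constraints leave phase lambda and phase kappa unordered relative to each other; nothing requires phase kappa earlier.
So a valid ordering placing phase lambda earlier than phase kappa exists.

Yes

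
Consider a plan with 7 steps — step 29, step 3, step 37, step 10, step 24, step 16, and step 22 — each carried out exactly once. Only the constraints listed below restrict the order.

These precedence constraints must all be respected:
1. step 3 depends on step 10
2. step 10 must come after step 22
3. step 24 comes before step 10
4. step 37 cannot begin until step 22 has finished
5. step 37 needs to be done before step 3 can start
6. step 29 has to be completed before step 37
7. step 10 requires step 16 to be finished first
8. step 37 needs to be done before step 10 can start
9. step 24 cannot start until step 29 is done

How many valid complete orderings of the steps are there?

The steps with no prerequisites are step 29, step 16, step 22; any of them can be placed first.
Counting all ways to extend the partial order to a total order gives 25.

25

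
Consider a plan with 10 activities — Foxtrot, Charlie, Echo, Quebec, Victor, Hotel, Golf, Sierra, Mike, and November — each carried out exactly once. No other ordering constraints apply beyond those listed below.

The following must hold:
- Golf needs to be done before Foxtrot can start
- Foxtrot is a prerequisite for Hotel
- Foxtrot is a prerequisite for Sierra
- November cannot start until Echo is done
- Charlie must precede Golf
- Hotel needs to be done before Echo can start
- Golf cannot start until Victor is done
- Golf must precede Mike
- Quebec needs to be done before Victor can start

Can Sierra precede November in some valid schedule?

Yes

Nothing in the constraints forces November before Sierra — there is no chain from November to Sierra.
That means at least one valid schedule has Sierra before November.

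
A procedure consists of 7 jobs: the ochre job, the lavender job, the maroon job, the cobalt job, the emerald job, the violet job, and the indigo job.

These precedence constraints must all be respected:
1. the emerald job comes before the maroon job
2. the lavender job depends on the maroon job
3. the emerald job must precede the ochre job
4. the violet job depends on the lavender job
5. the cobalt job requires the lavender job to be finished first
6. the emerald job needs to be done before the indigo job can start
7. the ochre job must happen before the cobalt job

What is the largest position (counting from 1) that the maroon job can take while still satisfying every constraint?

Following every chain forward from the maroon job, the jobs that must come later are the lavender job, the cobalt job, the violet job — 3 of them.
So at least 3 jobs follow the maroon job, putting the maroon job no later than position 4. That position is achievable by scheduling everything else first.

4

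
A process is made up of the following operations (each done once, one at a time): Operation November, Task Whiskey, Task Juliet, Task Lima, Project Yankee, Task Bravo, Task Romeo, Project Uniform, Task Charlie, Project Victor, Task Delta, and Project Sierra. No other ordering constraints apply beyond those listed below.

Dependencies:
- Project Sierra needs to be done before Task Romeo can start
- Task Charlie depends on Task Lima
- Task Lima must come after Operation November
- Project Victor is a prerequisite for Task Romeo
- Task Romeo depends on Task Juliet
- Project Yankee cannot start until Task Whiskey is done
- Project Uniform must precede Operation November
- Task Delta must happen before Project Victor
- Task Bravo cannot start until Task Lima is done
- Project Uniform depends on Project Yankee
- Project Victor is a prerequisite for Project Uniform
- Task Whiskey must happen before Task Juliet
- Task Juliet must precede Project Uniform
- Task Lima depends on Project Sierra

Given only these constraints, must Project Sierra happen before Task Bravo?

There is a constraint chain Project Sierra → Task Lima → Task Bravo.
Hence Project Sierra necessarily comes before Task Bravo.

Yes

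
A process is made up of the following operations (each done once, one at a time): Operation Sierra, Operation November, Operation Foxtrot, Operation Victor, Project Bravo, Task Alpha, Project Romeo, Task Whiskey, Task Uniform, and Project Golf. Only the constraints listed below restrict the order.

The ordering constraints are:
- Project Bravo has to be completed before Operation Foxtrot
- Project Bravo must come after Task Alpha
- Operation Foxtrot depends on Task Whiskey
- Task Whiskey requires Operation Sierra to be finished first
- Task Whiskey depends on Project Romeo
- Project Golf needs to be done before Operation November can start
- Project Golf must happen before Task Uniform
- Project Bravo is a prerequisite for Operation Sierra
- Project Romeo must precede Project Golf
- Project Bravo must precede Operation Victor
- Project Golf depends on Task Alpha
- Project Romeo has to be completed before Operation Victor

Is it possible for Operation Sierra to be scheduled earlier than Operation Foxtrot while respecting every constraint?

Operation Sierra is actually forced before Operation Foxtrot by the constraints, so certainly some valid ordering has Operation Sierra first.

Yes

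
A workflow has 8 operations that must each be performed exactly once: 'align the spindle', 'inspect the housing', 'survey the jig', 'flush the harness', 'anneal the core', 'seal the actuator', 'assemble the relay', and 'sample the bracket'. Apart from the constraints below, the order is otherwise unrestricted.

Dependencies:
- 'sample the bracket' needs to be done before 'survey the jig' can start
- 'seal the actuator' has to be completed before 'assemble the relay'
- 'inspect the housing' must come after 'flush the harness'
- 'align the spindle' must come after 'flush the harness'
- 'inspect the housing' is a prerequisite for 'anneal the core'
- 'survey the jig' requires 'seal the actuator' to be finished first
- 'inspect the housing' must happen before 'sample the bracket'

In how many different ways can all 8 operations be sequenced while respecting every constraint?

2 operations have no prerequisites ('flush the harness', 'seal the actuator'), so any of them could come first.
Enumerating by repeatedly choosing an available operation (one whose prerequisites are all placed) gives 385 distinct complete orderings.

385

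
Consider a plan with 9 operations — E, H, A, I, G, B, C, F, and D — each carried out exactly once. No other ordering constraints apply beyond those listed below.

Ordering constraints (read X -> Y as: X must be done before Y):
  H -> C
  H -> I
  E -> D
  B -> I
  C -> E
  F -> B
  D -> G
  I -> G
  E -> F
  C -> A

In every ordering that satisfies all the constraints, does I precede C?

In fact the dependencies run the other way: C → E → F → B → I.
So I does not have to come before C — it cannot.

No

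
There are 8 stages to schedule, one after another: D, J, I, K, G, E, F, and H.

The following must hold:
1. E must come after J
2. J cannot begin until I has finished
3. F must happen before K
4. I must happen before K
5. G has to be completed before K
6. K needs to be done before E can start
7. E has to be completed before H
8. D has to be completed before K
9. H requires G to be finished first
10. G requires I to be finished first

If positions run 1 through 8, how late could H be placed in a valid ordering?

8

Nothing depends on H, so it can be the final stage, position 8.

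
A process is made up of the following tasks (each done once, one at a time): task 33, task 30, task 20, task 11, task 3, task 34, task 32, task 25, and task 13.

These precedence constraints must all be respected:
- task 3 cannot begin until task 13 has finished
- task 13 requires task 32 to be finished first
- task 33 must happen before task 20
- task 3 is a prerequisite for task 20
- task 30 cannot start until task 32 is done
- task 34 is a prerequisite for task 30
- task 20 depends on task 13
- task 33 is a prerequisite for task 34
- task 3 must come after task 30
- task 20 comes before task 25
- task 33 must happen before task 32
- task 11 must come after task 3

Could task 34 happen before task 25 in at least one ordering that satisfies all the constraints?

Every valid ordering already has task 34 before task 25 (the constraints require it), so in particular at least one does.

Yes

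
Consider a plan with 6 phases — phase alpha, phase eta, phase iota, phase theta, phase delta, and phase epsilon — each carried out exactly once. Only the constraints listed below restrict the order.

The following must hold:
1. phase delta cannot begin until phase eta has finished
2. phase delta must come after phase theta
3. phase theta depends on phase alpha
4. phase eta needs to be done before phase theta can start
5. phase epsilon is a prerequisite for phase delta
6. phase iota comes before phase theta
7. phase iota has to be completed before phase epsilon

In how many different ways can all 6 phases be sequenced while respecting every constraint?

3 phases have no prerequisites (phase alpha, phase eta, phase iota), so any of them could come first.
Systematically extending each partial ordering one phase at a time and counting, there are 18 complete orderings.

18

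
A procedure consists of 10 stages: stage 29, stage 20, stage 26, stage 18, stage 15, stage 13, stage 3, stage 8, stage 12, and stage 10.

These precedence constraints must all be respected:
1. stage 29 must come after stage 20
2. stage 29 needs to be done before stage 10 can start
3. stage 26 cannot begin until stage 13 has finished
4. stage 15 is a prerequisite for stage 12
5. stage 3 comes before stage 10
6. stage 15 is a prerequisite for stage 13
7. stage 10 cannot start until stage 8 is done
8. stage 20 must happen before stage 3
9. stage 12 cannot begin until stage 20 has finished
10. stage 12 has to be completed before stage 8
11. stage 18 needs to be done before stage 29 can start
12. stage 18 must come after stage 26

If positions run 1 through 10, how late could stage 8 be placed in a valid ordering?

9

Following the constraints forward from stage 8, its only required successor is stage 10.
So at least 1 stage follows stage 8, putting stage 8 no later than position 9. That position is achievable by scheduling everything else first.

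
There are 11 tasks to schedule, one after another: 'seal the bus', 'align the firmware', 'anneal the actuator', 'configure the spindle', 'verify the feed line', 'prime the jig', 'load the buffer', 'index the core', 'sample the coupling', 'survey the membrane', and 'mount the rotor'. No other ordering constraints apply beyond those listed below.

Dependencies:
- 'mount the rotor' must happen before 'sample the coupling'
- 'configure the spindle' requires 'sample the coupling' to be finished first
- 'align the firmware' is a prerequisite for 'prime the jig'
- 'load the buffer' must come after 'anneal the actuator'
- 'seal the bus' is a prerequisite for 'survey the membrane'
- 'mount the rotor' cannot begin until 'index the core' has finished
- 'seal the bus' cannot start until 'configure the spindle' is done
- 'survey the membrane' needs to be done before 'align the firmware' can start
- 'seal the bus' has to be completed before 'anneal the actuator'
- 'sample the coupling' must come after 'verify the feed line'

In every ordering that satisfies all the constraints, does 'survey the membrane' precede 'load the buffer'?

No

No chain of constraints connects 'survey the membrane' to 'load the buffer' in either direction.
There exist valid orderings with 'load the buffer' before 'survey the membrane', so 'survey the membrane' is not required to come first.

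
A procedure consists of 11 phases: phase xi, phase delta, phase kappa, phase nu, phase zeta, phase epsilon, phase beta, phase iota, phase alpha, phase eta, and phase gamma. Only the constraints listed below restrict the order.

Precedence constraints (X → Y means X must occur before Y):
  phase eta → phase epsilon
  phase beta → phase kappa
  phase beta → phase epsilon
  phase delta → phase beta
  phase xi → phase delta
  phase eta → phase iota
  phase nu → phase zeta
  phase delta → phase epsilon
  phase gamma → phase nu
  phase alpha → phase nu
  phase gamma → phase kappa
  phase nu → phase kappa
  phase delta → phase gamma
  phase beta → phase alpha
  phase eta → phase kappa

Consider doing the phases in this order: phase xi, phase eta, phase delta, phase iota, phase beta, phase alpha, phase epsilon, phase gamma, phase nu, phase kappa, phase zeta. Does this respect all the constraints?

Yes

Every stated constraint is respected: phase eta sits at position 2, ahead of phase kappa at position 10, and each of the other listed pairs likewise has the predecessor earlier in the sequence.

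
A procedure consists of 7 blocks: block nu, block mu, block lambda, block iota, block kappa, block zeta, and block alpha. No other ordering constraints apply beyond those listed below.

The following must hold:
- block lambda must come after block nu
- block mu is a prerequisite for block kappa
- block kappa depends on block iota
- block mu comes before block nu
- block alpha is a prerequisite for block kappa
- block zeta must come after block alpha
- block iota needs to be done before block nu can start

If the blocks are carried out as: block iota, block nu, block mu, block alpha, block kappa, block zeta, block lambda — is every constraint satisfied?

The sequence places block nu ahead of block mu.
That contradicts the constraint that block mu must precede block nu.

No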